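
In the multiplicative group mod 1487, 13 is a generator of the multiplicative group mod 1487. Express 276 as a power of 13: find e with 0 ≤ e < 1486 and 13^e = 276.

142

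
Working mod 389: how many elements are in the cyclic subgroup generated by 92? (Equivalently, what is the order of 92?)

The order of 92 must divide p − 1 = 388 = 2^2 · 97.
Divisors: 1, 2, 4, 97, 194, 388.
Check each in increasing order: 92^1 ≡ 92;  92^2 ≡ 295;  92^4 ≡ 278;  92^97 ≡ 274;  92^194 ≡ 388;  92^388 ≡ 1.
Smallest exponent giving 1 is 388.

388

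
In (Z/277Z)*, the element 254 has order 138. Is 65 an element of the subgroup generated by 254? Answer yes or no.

no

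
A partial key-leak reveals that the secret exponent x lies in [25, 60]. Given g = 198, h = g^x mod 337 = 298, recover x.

30

Compute 198^25 mod 337 = 228, then multiply by 198 repeatedly:
  198^25=228  198^26=323  198^27=261  198^28=117  198^29=250
  198^30=298
Found 298 at exponent 30.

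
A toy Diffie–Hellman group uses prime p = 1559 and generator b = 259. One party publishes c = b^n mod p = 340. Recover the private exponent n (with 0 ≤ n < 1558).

Baby-step giant-step with m = ceil(sqrt(1558)) = 40.
Baby table (259^j mod 1559 for j=0..39):
  0:1  1:259  2:44  3:483  4:377  5:985  6:998  7:1247
  8:260  9:303  10:527  11:860  12:1362  13:424  14:686  15:1507
  16:563  17:830  18:1387  19:663  20:227  21:1110  22:634  23:511
  24:1393  25:658  26:491  27:890  28:1337  29:185  30:1145  31:345
  32:492  33:1149  34:1381  35:668  36:1522  37:1330  38:1490  39:837
Giant step factor: 259^(-40) ≡ 1540 (mod 1559).
Scan 340·1540^i mod 1559 for i = 0, 1, …:
  i=0: 340   i=1: 1335   i=2: 1138   i=3: 204
  i=4: 801   i=5: 371   i=6: 746   i=7: 1416
  i=8: 1158   i=9: 1383     …   i=33: 1360
  i=34: 663
Match at i=34, j=19: n = 34·40 + 19 = 1379.

1379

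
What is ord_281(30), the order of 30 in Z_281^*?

280

The order of 30 must divide p − 1 = 280 = 2^3 · 5 · 7.
Divisors: 1, 2, 4, 5, 7, 8, 10, 14, 20, 28, 35, 40, 56, 70, 140, 280.
Check each in increasing order: 30^1 ≡ 30;  30^2 ≡ 57;  30^4 ≡ 158;  30^5 ≡ 244;  30^7 ≡ 139;  30^8 ≡ 236;  30^10 ≡ 245;  30^14 ≡ 213;  30^20 ≡ 172;  30^28 ≡ 128;  30^35 ≡ 89;  30^40 ≡ 79;  30^56 ≡ 86;  30^70 ≡ 53;  30^140 ≡ 280;  30^280 ≡ 1.
Smallest exponent giving 1 is 280.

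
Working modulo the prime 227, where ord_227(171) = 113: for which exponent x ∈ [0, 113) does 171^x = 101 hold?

39

Baby-step giant-step with m = ceil(sqrt(113)) = 11.
Baby table (171^j mod 227 for j=0..10):
  0:1  1:171  2:185  3:82  4:175  5:188  6:141  7:49
  8:207  9:212  10:159
Giant step factor: 171^(-11) ≡ 89 (mod 227).
Scan 101·89^i mod 227 for i = 0, 1, …:
  i=0: 101   i=1: 136   i=2: 73   i=3: 141
Match at i=3, j=6: x = 3·11 + 6 = 39.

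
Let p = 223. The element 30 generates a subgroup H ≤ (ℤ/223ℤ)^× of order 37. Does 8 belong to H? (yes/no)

8 ∈ ⟨30⟩ iff 8^37 ≡ 1 (mod 223), since |⟨30⟩| = 37.
8^37 mod 223 = 1.
Since 1 = 1, 8 lies in the subgroup.

yes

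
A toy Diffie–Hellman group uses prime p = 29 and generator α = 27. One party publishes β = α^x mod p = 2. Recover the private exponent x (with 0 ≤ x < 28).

15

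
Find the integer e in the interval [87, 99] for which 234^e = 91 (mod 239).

Compute 234^87 mod 239 = 179, then multiply by 234 repeatedly:
  234^87=179  234^88=61  234^89=173  234^90=91
Found 91 at exponent 90.

90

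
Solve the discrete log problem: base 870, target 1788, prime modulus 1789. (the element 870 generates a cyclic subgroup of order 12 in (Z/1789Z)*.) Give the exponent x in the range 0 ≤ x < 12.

6

Successive powers of 870 modulo 1789:
  870^0=1  870^1=870  870^2=153  870^3=724  870^4=152  870^5=1643
  870^6=1788
So 870^6 ≡ 1788 (mod 1789), giving x = 6.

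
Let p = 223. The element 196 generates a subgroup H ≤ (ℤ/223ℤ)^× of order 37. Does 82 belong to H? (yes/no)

yes

82 ∈ ⟨196⟩ iff 82^37 ≡ 1 (mod 223), since |⟨196⟩| = 37.
82^37 mod 223 = 1.
Since 1 = 1, 82 lies in the subgroup.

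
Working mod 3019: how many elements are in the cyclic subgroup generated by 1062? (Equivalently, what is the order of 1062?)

3018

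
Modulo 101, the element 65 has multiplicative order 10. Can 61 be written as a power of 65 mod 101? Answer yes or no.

⟨65⟩ has order 10; its elements mod 101 are {1, 6, 14, 17, 36, 65, 84, 87, 95, 100}.
61 is not in this set.

no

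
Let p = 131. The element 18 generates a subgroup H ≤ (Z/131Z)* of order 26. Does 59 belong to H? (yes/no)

59 ∈ ⟨18⟩ iff 59^26 ≡ 1 (mod 131), since |⟨18⟩| = 26.
59^26 mod 131 = 58.
Since 58 ≠ 1, 59 does not lie in the subgroup.

no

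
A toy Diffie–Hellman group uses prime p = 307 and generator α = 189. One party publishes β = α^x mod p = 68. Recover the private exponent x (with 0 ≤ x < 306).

42

Baby-step giant-step with m = ceil(sqrt(306)) = 18.
Baby table (189^j mod 307 for j=0..17):
  0:1  1:189  2:109  3:32  4:215  5:111  6:103  7:126
  8:175  9:226  10:41  11:74  12:171  13:84  14:219  15:253
  16:232  17:254
Giant step factor: 189^(-18) ≡ 272 (mod 307).
Scan 68·272^i mod 307 for i = 0, 1, …:
  i=0: 68   i=1: 76   i=2: 103
Match at i=2, j=6: x = 2·18 + 6 = 42.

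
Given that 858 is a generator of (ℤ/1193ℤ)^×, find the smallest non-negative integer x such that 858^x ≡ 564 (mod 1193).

Baby-step giant-step with m = ceil(sqrt(1192)) = 35.
Baby table (858^j mod 1193 for j=0..34):
  0:1  1:858  2:83  3:827  4:924  5:640  6:340  7:628
  8:781  9:825  10:401  11:474  12:1072  13:1166  14:694  15:145
  16:338  17:105  18:615  19:364  20:939  21:387  22:392  23:1103
  24:325  25:881  26:729  27:350  28:857  29:418  30:744  31:97
  32:909  33:893  34:288
Giant step factor: 858^(-35) ≡ 616 (mod 1193).
Scan 564·616^i mod 1193 for i = 0, 1, …:
  i=0: 564   i=1: 261   i=2: 914   i=3: 1121
  i=4: 982   i=5: 61   i=6: 593   i=7: 230
  i=8: 906   i=9: 965   i=10: 326   i=11: 392
Match at i=11, j=22: x = 11·35 + 22 = 407.

407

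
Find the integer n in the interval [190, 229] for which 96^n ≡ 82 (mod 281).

207

Compute 96^190 mod 281 = 247, then multiply by 96 repeatedly:
  96^190=247  96^191=108  96^192=252  96^193=26  96^194=248
  96^195=204  96^196=195  96^197=174  96^198=125  96^199=198
  96^200=181  96^201=235  96^202=80  96^203=93  96^204=217
  96^205=38  96^206=276  96^207=82
Found 82 at exponent 207.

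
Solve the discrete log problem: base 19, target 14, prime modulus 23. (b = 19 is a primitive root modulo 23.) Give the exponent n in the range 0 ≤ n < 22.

19

Successive powers of 19 modulo 23:
  19^0=1  19^1=19  19^2=16  19^3=5  19^4=3  19^5=11
  19^6=2  19^7=15  19^8=9  19^9=10  19^10=6  19^11=22
  19^12=4  19^13=7  19^14=18  19^15=20  19^16=12  19^17=21
  19^18=8  19^19=14
So 19^19 ≡ 14 (mod 23), giving n = 19.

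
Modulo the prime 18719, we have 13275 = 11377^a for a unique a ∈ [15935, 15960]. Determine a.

Compute 11377^15935 mod 18719 = 9732, then multiply by 11377 repeatedly:
  11377^15935=9732  11377^15936=16798  11377^15937=8575  11377^15938=13066  11377^15939=4303
  11377^15940=5046  11377^15941=15888  11377^15942=7112  11377^15943=9706  11377^15944=1781
  11377^15945=8479  11377^15946=6576  11377^15947=14028  11377^15948=17081  11377^15949=8598
  11377^15950=12671  11377^15951=2948  11377^15952=13667  11377^15953=9445  11377^15954=8705
  11377^15955=13275
Found 13275 at exponent 15955.

15955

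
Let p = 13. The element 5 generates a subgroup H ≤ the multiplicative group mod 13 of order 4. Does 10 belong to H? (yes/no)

⟨5⟩ has order 4; its elements mod 13 are {1, 5, 8, 12}.
10 is not in this set.

no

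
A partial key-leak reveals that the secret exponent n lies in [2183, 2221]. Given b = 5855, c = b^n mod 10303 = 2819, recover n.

2186

Compute 5855^2183 mod 10303 = 5755, then multiply by 5855 repeatedly:
  5855^2183=5755  5855^2184=4715  5855^2185=4588  5855^2186=2819
Found 2819 at exponent 2186.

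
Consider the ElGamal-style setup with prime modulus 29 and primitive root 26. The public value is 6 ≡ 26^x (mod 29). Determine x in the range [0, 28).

18

Successive powers of 26 modulo 29:
  26^0=1  26^1=26  26^2=9  26^3=2  26^4=23  26^5=18
  26^6=4  26^7=17  26^8=7  26^9=8  26^10=5  26^11=14
  26^12=16  26^13=10  26^14=28  26^15=3  26^16=20  26^17=27
  26^18=6
So 26^18 ≡ 6 (mod 29), giving x = 18.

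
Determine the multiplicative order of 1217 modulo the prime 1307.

The order of 1217 must divide p − 1 = 1306 = 2 · 653.
Divisors: 1, 2, 653, 1306.
Check each in increasing order: 1217^1 ≡ 1217;  1217^2 ≡ 258;  1217^653 ≡ 1306;  1217^1306 ≡ 1.
Smallest exponent giving 1 is 1306.

1306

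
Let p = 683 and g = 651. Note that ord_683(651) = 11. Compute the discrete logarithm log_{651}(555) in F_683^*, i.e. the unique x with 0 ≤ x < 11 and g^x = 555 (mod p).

Successive powers of 651 modulo 683:
  651^0=1  651^1=651  651^2=341  651^3=16  651^4=171  651^5=675
  651^6=256  651^7=4  651^8=555
So 651^8 ≡ 555 (mod 683), giving x = 8.

8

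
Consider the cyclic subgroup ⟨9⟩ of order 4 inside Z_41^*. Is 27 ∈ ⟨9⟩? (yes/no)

no

27 ∈ ⟨9⟩ iff 27^4 ≡ 1 (mod 41), since |⟨9⟩| = 4.
27^4 mod 41 = 40.
Since 40 ≠ 1, 27 does not lie in the subgroup.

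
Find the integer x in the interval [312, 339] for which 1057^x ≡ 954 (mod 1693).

338

Compute 1057^312 mod 1693 = 1574, then multiply by 1057 repeatedly:
  1057^312=1574  1057^313=1192  1057^314=352  1057^315=1297  1057^316=1292
  1057^317=1086  1057^318=48  1057^319=1639  1057^320=484  1057^321=302
  1057^322=930  1057^323=1070  1057^324=66  1057^325=349  1057^326=1512
  1057^327=1685  1057^328=9  1057^329=1048  1057^330=514  1057^331=1538
  1057^332=386  1057^333=1682  1057^334=224  1057^335=1441  1057^336=1130
  1057^337=845  1057^338=954
Found 954 at exponent 338.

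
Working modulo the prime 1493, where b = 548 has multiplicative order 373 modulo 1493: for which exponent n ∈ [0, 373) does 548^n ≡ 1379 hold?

156

Baby-step giant-step with m = ceil(sqrt(373)) = 20.
Baby table (548^j mod 1493 for j=0..19):
  0:1  1:548  2:211  3:667  4:1224  5:395  6:1468  7:1230
  8:697  9:1241  10:753  11:576  12:625  13:603  14:491  15:328
  16:584  17:530  18:798  19:1348
Giant step factor: 548^(-20) ≡ 1281 (mod 1493).
Scan 1379·1281^i mod 1493 for i = 0, 1, …:
  i=0: 1379   i=1: 280   i=2: 360   i=3: 1316
  i=4: 199   i=5: 1109   i=6: 786   i=7: 584
Match at i=7, j=16: n = 7·20 + 16 = 156.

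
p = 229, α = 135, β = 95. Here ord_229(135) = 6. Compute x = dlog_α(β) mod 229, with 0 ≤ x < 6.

Successive powers of 135 modulo 229:
  135^0=1  135^1=135  135^2=134  135^3=228  135^4=94  135^5=95
So 135^5 ≡ 95 (mod 229), giving x = 5.

5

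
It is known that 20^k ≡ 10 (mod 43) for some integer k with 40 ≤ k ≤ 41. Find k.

40

Compute 20^40 mod 43 = 10, then multiply by 20 repeatedly:
  20^40=10
Found 10 at exponent 40.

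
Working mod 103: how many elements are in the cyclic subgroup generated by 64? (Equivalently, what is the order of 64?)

17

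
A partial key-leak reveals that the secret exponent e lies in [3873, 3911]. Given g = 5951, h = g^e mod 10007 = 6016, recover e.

Compute 5951^3873 mod 10007 = 8223, then multiply by 5951 repeatedly:
  5951^3873=8223  5951^3874=843  5951^3875=3186  5951^3876=6628  5951^3877=5641
  5951^3878=6113  5951^3879=3018  5951^3880=7560  5951^3881=8095  5951^3882=9654
  5951^3883=767  5951^3884=1225  5951^3885=4879  5951^3886=4622  5951^3887=6286
  5951^3888=1820  5951^3889=3246  5951^3890=3436  5951^3891=3335  5951^3892=2704
  5951^3893=248  5951^3894=4819  5951^3895=7814  5951^3896=8592  5951^3897=5229
  5951^3898=6016
Found 6016 at exponent 3898.

3898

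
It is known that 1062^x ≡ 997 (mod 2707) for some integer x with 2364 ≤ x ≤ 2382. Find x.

2378

Compute 1062^2364 mod 2707 = 558, then multiply by 1062 repeatedly:
  1062^2364=558  1062^2365=2470  1062^2366=57  1062^2367=980  1062^2368=1272
  1062^2369=71  1062^2370=2313  1062^2371=1157  1062^2372=2463  1062^2373=744
  1062^2374=2391  1062^2375=76  1062^2376=2209  1062^2377=1696  1062^2378=997
Found 997 at exponent 2378.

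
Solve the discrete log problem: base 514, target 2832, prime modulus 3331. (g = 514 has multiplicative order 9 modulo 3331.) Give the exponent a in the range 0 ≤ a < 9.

Successive powers of 514 modulo 3331:
  514^0=1  514^1=514  514^2=1047  514^3=1867  514^4=310  514^5=2783
  514^6=1463  514^7=2507  514^8=2832
So 514^8 ≡ 2832 (mod 3331), giving a = 8.

8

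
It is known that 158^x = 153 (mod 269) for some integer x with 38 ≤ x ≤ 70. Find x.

45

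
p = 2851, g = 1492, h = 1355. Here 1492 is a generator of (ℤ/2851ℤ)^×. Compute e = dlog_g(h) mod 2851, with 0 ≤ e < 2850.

Baby-step giant-step with m = ceil(sqrt(2850)) = 54.
Baby table (1492^j mod 2851 for j=0..53):
  0:1  1:1492  2:2284  3:783  4:2177  5:795  6:124  7:2544
  8:967  9:158  10:1954  11:1646  12:1121  13:1846  14:166  15:2486
  16:2812  17:1683  18:2156  19:824  20:627  21:356  22:866  23:569
  24:2201  25:2391  26:771  27:1379  28:1897  29:2132  30:2079  31:2831
  32:1521  33:2787  34:1446  35:2076  36:1206  37:371  38:438  39:617
  40:2542  41:834  42:1292  43:388  44:143  45:2382  46:1598  47:780
  48:552  49:2496  50:626  51:1715  52:1433  53:2637
Giant step factor: 1492^(-54) ≡ 594 (mod 2851).
Scan 1355·594^i mod 2851 for i = 0, 1, …:
  i=0: 1355   i=1: 888   i=2: 37   i=3: 2021
  i=4: 203   i=5: 840   i=6: 35   i=7: 833
  i=8: 1579   i=9: 2798   i=10: 2730   i=11: 2252
  i=12: 569
Match at i=12, j=23: e = 12·54 + 23 = 671.

671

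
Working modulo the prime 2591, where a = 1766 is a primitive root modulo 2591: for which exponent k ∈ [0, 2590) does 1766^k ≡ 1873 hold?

49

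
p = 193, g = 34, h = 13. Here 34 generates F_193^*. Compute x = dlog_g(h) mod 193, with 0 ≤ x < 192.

141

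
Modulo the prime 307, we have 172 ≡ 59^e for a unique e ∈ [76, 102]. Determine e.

Compute 59^76 mod 307 = 183, then multiply by 59 repeatedly:
  59^76=183  59^77=52  59^78=305  59^79=189  59^80=99
  59^81=8  59^82=165  59^83=218  59^84=275  59^85=261
  59^86=49  59^87=128  59^88=184  59^89=111  59^90=102
  59^91=185  59^92=170  59^93=206  59^94=181  59^95=241
  59^96=97  59^97=197  59^98=264  59^99=226  59^100=133
  59^101=172
Found 172 at exponent 101.

101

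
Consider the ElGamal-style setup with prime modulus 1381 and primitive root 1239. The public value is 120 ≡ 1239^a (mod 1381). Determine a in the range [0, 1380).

Baby-step giant-step with m = ceil(sqrt(1380)) = 38.
Baby table (1239^j mod 1381 for j=0..37):
  0:1  1:1239  2:830  3:906  4:1162  5:716  6:522  7:450
  8:1007  9:630  10:305  11:882  12:427  13:130  14:874  15:182
  16:395  17:531  18:553  19:191  20:498  21:1096  22:421  23:982
  24:37  25:270  26:328  27:378  28:183  29:253  30:1361  31:78
  32:1353  33:1214  34:237  35:871  36:608  37:667
Giant step factor: 1239^(-38) ≡ 550 (mod 1381).
Scan 120·550^i mod 1381 for i = 0, 1, …:
  i=0: 120   i=1: 1093   i=2: 415   i=3: 385
  i=4: 457   i=5: 8   i=6: 257   i=7: 488
  i=8: 486   i=9: 767   i=10: 645   i=11: 1214
Match at i=11, j=33: a = 11·38 + 33 = 451.

451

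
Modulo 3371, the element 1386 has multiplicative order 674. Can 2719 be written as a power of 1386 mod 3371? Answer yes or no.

yes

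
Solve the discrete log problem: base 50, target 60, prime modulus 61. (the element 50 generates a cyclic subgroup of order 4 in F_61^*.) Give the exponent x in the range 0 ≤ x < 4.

2

Successive powers of 50 modulo 61:
  50^0=1  50^1=50  50^2=60
So 50^2 ≡ 60 (mod 61), giving x = 2.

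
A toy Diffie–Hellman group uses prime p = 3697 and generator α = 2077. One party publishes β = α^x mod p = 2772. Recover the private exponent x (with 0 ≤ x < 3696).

Baby-step giant-step with m = ceil(sqrt(3696)) = 61.
Baby table (2077^j mod 3697 for j=0..60):
  0:1  1:2077  2:3227  3:3515  4:2777  5:509  6:3548  7:1075
  8:3484  9:1239  10:291  11:1796  12:19  13:2493  14:2161  15:239
  16:1005  17:2277  18:866  19:1940  20:3347  21:1359  22:1832  23:851
  24:361  25:3003  26:392  27:844  28:610  29:2596  30:1666  31:3587
  32:744  33:3639  34:1535  35:1381  36:3162  37:1602  38:54  39:1248
  40:499  41:1263  42:2078  43:1607  44:3045  45:2595  46:3286  47:360
  48:926  49:862  50:1026  51:1530  52:2087  53:1815  54:2512  55:957
  56:2400  57:1244  58:3282  59:3143  60:2806
Giant step factor: 2077^(-61) ≡ 3318 (mod 3697).
Scan 2772·3318^i mod 3697 for i = 0, 1, …:
  i=0: 2772   i=1: 3057   i=2: 2255   i=3: 3059
  i=4: 1497   i=5: 1975   i=6: 1966   i=7: 1680
  i=8: 2861   i=9: 2599   i=10: 2078
Match at i=10, j=42: x = 10·61 + 42 = 652.

652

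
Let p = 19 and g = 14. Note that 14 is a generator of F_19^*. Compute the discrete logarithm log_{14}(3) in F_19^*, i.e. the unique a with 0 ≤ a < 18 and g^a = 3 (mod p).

7

Successive powers of 14 modulo 19:
  14^0=1  14^1=14  14^2=6  14^3=8  14^4=17  14^5=10
  14^6=7  14^7=3
So 14^7 ≡ 3 (mod 19), giving a = 7.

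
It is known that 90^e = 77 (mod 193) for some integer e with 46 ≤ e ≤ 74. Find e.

61

Compute 90^46 mod 193 = 83, then multiply by 90 repeatedly:
  90^46=83  90^47=136  90^48=81  90^49=149  90^50=93
  90^51=71  90^52=21  90^53=153  90^54=67  90^55=47
  90^56=177  90^57=104  90^58=96  90^59=148  90^60=3
  90^61=77
Found 77 at exponent 61.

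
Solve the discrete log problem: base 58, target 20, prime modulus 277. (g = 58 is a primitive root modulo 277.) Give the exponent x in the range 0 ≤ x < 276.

Baby-step giant-step with m = ceil(sqrt(276)) = 17.
Baby table (58^j mod 277 for j=0..16):
  0:1  1:58  2:40  3:104  4:215  5:5  6:13  7:200
  8:243  9:244  10:25  11:65  12:169  13:107  14:112  15:125
  16:48
Giant step factor: 58^(-17) ≡ 99 (mod 277).
Scan 20·99^i mod 277 for i = 0, 1, …:
  i=0: 20   i=1: 41   i=2: 181   i=3: 191
  i=4: 73   i=5: 25
Match at i=5, j=10: x = 5·17 + 10 = 95.

95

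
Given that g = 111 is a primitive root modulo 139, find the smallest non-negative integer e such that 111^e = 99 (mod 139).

80

Baby-step giant-step with m = ceil(sqrt(138)) = 12.
Baby table (111^j mod 139 for j=0..11):
  0:1  1:111  2:89  3:10  4:137  5:56  6:100  7:119
  8:4  9:27  10:78  11:40
Giant step factor: 111^(-12) ≡ 52 (mod 139).
Scan 99·52^i mod 139 for i = 0, 1, …:
  i=0: 99   i=1: 5   i=2: 121   i=3: 37
  i=4: 117   i=5: 107   i=6: 4
Match at i=6, j=8: e = 6·12 + 8 = 80.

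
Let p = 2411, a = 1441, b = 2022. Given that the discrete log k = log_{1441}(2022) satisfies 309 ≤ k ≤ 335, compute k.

327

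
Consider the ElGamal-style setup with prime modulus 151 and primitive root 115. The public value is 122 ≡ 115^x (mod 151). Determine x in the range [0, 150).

57

Baby-step giant-step with m = ceil(sqrt(150)) = 13.
Baby table (115^j mod 151 for j=0..12):
  0:1  1:115  2:88  3:3  4:43  5:113  6:9  7:129
  8:37  9:27  10:85  11:111  12:81
Giant step factor: 115^(-13) ≡ 106 (mod 151).
Scan 122·106^i mod 151 for i = 0, 1, …:
  i=0: 122   i=1: 97   i=2: 14   i=3: 125
  i=4: 113
Match at i=4, j=5: x = 4·13 + 5 = 57.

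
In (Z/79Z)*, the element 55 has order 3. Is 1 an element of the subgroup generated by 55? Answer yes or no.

⟨55⟩ has order 3; its elements mod 79 are {1, 23, 55}.
1 is in this set.

yes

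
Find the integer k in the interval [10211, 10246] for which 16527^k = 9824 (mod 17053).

10241

Compute 16527^10211 mod 17053 = 14484, then multiply by 16527 repeatedly:
  16527^10211=14484  16527^10212=4107  16527^10213=5449  16527^10214=15783  16527^10215=2953
  16527^10216=15598  16527^10217=14998  16527^10218=6591  16527^10219=11946  16527^10220=8961
  16527^10221=10195  16527^10222=9125  16527^10223=9196  16527^10224=5956  16527^10225=4896
  16527^10226=16760  16527^10227=641  16527^10228=3894  16527^10229=15169  16527^10230=1910
  16527^10231=1467  16527^10232=12796  16527^10233=5239  16527^10234=6872  16527^10235=564
  16527^10236=10290  16527^10237=10314  16527^10238=14743  16527^10239=4297  16527^10240=7827
  16527^10241=9824
Found 9824 at exponent 10241.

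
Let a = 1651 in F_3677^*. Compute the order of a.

The order of 1651 must divide p − 1 = 3676 = 2^2 · 919.
Divisors: 1, 2, 4, 919, 1838, 3676.
Check each in increasing order: 1651^1 ≡ 1651;  1651^2 ≡ 1144;  1651^4 ≡ 3401;  1651^919 ≡ 1309;  1651^1838 ≡ 3676;  1651^3676 ≡ 1.
Smallest exponent giving 1 is 3676.

3676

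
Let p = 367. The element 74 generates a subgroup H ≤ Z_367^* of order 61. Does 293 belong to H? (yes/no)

no

293 ∈ ⟨74⟩ iff 293^61 ≡ 1 (mod 367), since |⟨74⟩| = 61.
293^61 mod 367 = 366.
Since 366 ≠ 1, 293 does not lie in the subgroup.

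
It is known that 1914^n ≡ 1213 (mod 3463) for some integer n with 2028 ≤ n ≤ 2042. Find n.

Compute 1914^2028 mod 3463 = 861, then multiply by 1914 repeatedly:
  1914^2028=861  1914^2029=3029  1914^2030=444  1914^2031=1381  1914^2032=965
  1914^2033=1231  1914^2034=1294  1914^2035=671  1914^2036=2984  1914^2037=889
  1914^2038=1213
Found 1213 at exponent 2038.

2038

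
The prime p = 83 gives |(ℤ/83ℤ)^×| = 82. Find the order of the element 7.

The order of 7 must divide p − 1 = 82 = 2 · 41.
Divisors: 1, 2, 41, 82.
Check each in increasing order: 7^1 ≡ 7;  7^2 ≡ 49;  7^41 ≡ 1.
Smallest exponent giving 1 is 41.

41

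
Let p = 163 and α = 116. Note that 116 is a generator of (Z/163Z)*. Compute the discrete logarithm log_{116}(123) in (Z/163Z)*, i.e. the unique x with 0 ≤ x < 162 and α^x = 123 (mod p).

Baby-step giant-step with m = ceil(sqrt(162)) = 13.
Baby table (116^j mod 163 for j=0..12):
  0:1  1:116  2:90  3:8  4:113  5:68  6:64  7:89
  8:55  9:23  10:60  11:114  12:21
Giant step factor: 116^(-13) ≡ 18 (mod 163).
Scan 123·18^i mod 163 for i = 0, 1, …:
  i=0: 123   i=1: 95   i=2: 80   i=3: 136
  i=4: 3   i=5: 54   i=6: 157   i=7: 55
Match at i=7, j=8: x = 7·13 + 8 = 99.

99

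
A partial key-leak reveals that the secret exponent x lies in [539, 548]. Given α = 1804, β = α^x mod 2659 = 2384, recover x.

539

Compute 1804^539 mod 2659 = 2384, then multiply by 1804 repeatedly:
  1804^539=2384
Found 2384 at exponent 539.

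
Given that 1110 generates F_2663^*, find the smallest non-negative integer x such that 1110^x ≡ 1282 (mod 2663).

Baby-step giant-step with m = ceil(sqrt(2662)) = 52.
Baby table (1110^j mod 2663 for j=0..51):
  0:1  1:1110  2:1794  3:2079  4:1532  5:1526  6:192  7:80
  8:921  9:2381  10:1214  11:62  12:2245  13:2045  14:1074  15:1779
  16:1407  17:1252  18:2297  19:1179  20:1157  21:704  22:1181  23:714
  24:1629  25:13  26:1115  27:2018  28:397  29:1275  30:1197  31:2496
  32:1040  33:1321  34:1660  35:2467  36:806  37:2555  38:2618  39:647
  40:1823  41:2313  42:298  43:568  44:2012  45:1726  46:1163  47:2038
  48:1293  49:2536  50:169  51:1180
Giant step factor: 1110^(-52) ≡ 1930 (mod 2663).
Scan 1282·1930^i mod 2663 for i = 0, 1, …:
  i=0: 1282   i=1: 333   i=2: 907   i=3: 919
  i=4: 112   i=5: 457   i=6: 557   i=7: 1821
  i=8: 2033   i=9: 1091     …   i=46: 2025
  i=47: 1629
Match at i=47, j=24: x = 47·52 + 24 = 2468.

2468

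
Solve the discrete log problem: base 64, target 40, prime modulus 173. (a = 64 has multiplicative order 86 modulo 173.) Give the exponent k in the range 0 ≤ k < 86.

Baby-step giant-step with m = ceil(sqrt(86)) = 10.
Baby table (64^j mod 173 for j=0..9):
  0:1  1:64  2:117  3:49  4:22  5:24  6:152  7:40
  8:138  9:9
Giant step factor: 64^(-10) ≡ 85 (mod 173).
Scan 40·85^i mod 173 for i = 0, 1, …:
  i=0: 40
Match at i=0, j=7: k = 0·10 + 7 = 7.

7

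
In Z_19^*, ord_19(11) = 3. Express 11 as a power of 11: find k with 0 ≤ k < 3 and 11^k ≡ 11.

1

Successive powers of 11 modulo 19:
  11^0=1  11^1=11
So 11^1 ≡ 11 (mod 19), giving k = 1.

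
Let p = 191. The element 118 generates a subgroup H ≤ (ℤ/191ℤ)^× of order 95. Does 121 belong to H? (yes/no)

yes

121 ∈ ⟨118⟩ iff 121^95 ≡ 1 (mod 191), since |⟨118⟩| = 95.
121^95 mod 191 = 1.
Since 1 = 1, 121 lies in the subgroup.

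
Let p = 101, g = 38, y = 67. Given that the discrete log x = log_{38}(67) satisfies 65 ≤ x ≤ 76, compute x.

Compute 38^65 mod 101 = 32, then multiply by 38 repeatedly:
  38^65=32  38^66=4  38^67=51  38^68=19  38^69=15
  38^70=65  38^71=46  38^72=31  38^73=67
Found 67 at exponent 73.

73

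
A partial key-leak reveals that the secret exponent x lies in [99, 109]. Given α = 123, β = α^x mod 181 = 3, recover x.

Compute 123^99 mod 181 = 146, then multiply by 123 repeatedly:
  123^99=146  123^100=39  123^101=91  123^102=152  123^103=53
  123^104=3
Found 3 at exponent 104.

104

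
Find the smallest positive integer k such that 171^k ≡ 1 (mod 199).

66

The order of 171 must divide p − 1 = 198 = 2 · 3^2 · 11.
Divisors: 1, 2, 3, 6, 9, 11, 18, 22, 33, 66, 99, 198.
Check each in increasing order: 171^1 ≡ 171;  171^2 ≡ 187;  171^3 ≡ 137;  171^6 ≡ 63;  171^9 ≡ 74;  171^11 ≡ 107;  171^18 ≡ 103;  171^22 ≡ 106;  171^33 ≡ 198;  171^66 ≡ 1.
Smallest exponent giving 1 is 66.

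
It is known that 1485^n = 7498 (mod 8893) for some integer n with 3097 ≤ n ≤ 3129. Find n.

Compute 1485^3097 mod 8893 = 1077, then multiply by 1485 repeatedly:
  1485^3097=1077  1485^3098=7498
Found 7498 at exponent 3098.

3098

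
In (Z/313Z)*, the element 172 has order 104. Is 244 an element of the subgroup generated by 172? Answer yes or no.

no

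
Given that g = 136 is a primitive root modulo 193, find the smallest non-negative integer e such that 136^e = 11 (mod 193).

75

Baby-step giant-step with m = ceil(sqrt(192)) = 14.
Baby table (136^j mod 193 for j=0..13):
  0:1  1:136  2:161  3:87  4:59  5:111  6:42  7:115
  8:7  9:180  10:162  11:30  12:27  13:5
Giant step factor: 136^(-14) ≡ 86 (mod 193).
Scan 11·86^i mod 193 for i = 0, 1, …:
  i=0: 11   i=1: 174   i=2: 103   i=3: 173
  i=4: 17   i=5: 111
Match at i=5, j=5: e = 5·14 + 5 = 75.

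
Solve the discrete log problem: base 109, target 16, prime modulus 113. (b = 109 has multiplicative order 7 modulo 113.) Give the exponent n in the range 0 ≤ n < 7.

Successive powers of 109 modulo 113:
  109^0=1  109^1=109  109^2=16
So 109^2 ≡ 16 (mod 113), giving n = 2.

2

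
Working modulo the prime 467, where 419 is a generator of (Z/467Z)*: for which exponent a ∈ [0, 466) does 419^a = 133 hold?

169

Baby-step giant-step with m = ceil(sqrt(466)) = 22.
Baby table (419^j mod 467 for j=0..21):
  0:1  1:419  2:436  3:87  4:27  5:105  6:97  7:14
  8:262  9:33  10:284  11:378  12:69  13:424  14:196  15:399
  16:462  17:240  18:155  19:32  20:332  21:409
Giant step factor: 419^(-22) ≡ 441 (mod 467).
Scan 133·441^i mod 467 for i = 0, 1, …:
  i=0: 133   i=1: 278   i=2: 244   i=3: 194
  i=4: 93   i=5: 384   i=6: 290   i=7: 399
Match at i=7, j=15: a = 7·22 + 15 = 169.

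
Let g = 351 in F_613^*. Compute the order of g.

The order of 351 must divide p − 1 = 612 = 2^2 · 3^2 · 17.
Divisors: 1, 2, 3, 4, 6, 9, 12, 17, 18, 34, 36, 51, 68, 102, 153, 204, 306, 612.
Check each in increasing order: 351^1 ≡ 351;  351^2 ≡ 601;  351^3 ≡ 79;  351^4 ≡ 144;  351^6 ≡ 111;  351^9 ≡ 187;  351^12 ≡ 61;  351^17 ≡ 407;  351^18 ≡ 28;  351^34 ≡ 139;  351^36 ≡ 171;  351^51 ≡ 177;  351^68 ≡ 318;  351^102 ≡ 66;  351^153 ≡ 35;  351^204 ≡ 65;  351^306 ≡ 612;  351^612 ≡ 1.
Smallest exponent giving 1 is 612.

612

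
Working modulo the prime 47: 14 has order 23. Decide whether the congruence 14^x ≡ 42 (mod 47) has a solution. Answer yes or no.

yes

42 ∈ ⟨14⟩ iff 42^23 ≡ 1 (mod 47), since |⟨14⟩| = 23.
42^23 mod 47 = 1.
Since 1 = 1, 42 lies in the subgroup.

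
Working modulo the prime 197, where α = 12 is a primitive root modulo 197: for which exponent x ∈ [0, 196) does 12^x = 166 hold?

57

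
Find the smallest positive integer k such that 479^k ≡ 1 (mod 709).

59

The order of 479 must divide p − 1 = 708 = 2^2 · 3 · 59.
Divisors: 1, 2, 3, 4, 6, 12, 59, 118, 177, 236, 354, 708.
Check each in increasing order: 479^1 ≡ 479;  479^2 ≡ 434;  479^3 ≡ 149;  479^4 ≡ 471;  479^6 ≡ 222;  479^12 ≡ 363;  479^59 ≡ 1.
Smallest exponent giving 1 is 59.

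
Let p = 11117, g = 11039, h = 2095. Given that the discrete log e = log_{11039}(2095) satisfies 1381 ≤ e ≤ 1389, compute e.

1382

Compute 11039^1381 mod 11117 = 7527, then multiply by 11039 repeatedly:
  11039^1381=7527  11039^1382=2095
Found 2095 at exponent 1382.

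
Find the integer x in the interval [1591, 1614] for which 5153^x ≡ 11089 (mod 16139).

1612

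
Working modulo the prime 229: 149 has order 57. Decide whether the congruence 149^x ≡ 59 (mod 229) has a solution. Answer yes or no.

no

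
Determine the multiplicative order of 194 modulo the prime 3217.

The order of 194 must divide p − 1 = 3216 = 2^4 · 3 · 67.
Divisors: 1, 2, 3, 4, 6, 8, 12, 16, 24, 48, 67, 134, 201, 268, 402, 536, 804, 1072, 1608, 3216.
Check each in increasing order: 194^1 ≡ 194;  194^2 ≡ 2249;  194^3 ≡ 2011;  194^4 ≡ 877;  194^6 ≡ 352;  194^8 ≡ 266;  194^12 ≡ 1658;  194^16 ≡ 3199;  194^24 ≡ 1646;  194^48 ≡ 602;  194^67 ≡ 762;  194^134 ≡ 1584;  194^201 ≡ 633;  194^268 ≡ 3013;  194^402 ≡ 1781;  194^536 ≡ 3012;  194^804 ≡ 3216;  194^1072 ≡ 204;  194^1608 ≡ 1.
Smallest exponent giving 1 is 1608.

1608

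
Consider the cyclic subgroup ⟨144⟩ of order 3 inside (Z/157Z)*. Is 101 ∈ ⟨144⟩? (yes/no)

⟨144⟩ has order 3; its elements mod 157 are {1, 12, 144}.
101 is not in this set.

no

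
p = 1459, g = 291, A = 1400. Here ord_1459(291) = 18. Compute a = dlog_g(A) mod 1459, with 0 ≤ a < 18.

Successive powers of 291 modulo 1459:
  291^0=1  291^1=291  291^2=59  291^3=1120  291^4=563  291^5=425
  291^6=1119  291^7=272  291^8=366  291^9=1458  291^10=1168  291^11=1400
So 291^11 ≡ 1400 (mod 1459), giving a = 11.

11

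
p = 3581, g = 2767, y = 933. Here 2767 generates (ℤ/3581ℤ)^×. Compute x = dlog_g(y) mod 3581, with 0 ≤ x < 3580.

395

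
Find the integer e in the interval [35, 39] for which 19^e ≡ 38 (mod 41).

35

Compute 19^35 mod 41 = 38, then multiply by 19 repeatedly:
  19^35=38
Found 38 at exponent 35.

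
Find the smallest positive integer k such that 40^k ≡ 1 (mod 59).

The order of 40 must divide p − 1 = 58 = 2 · 29.
Divisors: 1, 2, 29, 58.
Check each in increasing order: 40^1 ≡ 40;  40^2 ≡ 7;  40^29 ≡ 58;  40^58 ≡ 1.
Smallest exponent giving 1 is 58.

58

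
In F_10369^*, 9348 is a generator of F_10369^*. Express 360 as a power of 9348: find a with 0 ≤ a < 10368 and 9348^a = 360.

Baby-step giant-step with m = ceil(sqrt(10368)) = 102.
Baby table (9348^j mod 10369 for j=0..101):
  0:1  1:9348  2:5541  3:4113  4:72  5:9440  6:4930  7:5804
  8:5184  9:5695  10:2414  11:3128  12:10333  13:5649  14:7904  15:7467
  16:7777  17:2337  18:9162  19:8805  20:18  21:2360  22:6417  23:1451
  24:1296  25:4016  26:5788  27:782  28:10360  29:9189  30:1976  31:4459
  32:9721  33:8361  34:7475  35:9978  36:5189  37:590  38:9381  39:2955
  40:324  41:1004  42:1447  43:5380  44:2590  45:10074  46:494  47:3707
  48:10207  49:9867  50:4461  51:7679  52:9074  53:5332  54:10122  55:3331
  56:81  57:251  58:2954  59:1345  60:5832  61:7703  62:5308  63:3519
  64:5144  65:5059  66:8892  67:4512  68:7453  69:1333  70:7715  71:3425
  72:7797  73:2655  74:5923  75:8113  76:1458  77:4518  78:1327  79:3472
  80:1286  81:3857  82:2223  83:1128  84:9640  85:8110  86:4521  87:8633
  88:9726  89:3256  90:4073  91:9805  92:5549  93:6314  94:2924  95:868
  96:5506  97:8741  98:3148  99:282  100:2410  101:7212
Giant step factor: 9348^(-102) ≡ 3610 (mod 10369).
Scan 360·3610^i mod 10369 for i = 0, 1, …:
  i=0: 360   i=1: 3475   i=2: 8629   i=3: 2214
  i=4: 8410   i=5: 10037   i=6: 4284   i=7: 5061
  i=8: 32   i=9: 1461     …   i=57: 8474
  i=58: 2590
Match at i=58, j=44: a = 58·102 + 44 = 5960.

5960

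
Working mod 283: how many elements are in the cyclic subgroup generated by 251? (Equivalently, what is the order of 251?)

The order of 251 must divide p − 1 = 282 = 2 · 3 · 47.
Divisors: 1, 2, 3, 6, 47, 94, 141, 282.
Check each in increasing order: 251^1 ≡ 251;  251^2 ≡ 175;  251^3 ≡ 60;  251^6 ≡ 204;  251^47 ≡ 1.
Smallest exponent giving 1 is 47.

47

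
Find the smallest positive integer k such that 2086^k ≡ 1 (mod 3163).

1581

The order of 2086 must divide p − 1 = 3162 = 2 · 3 · 17 · 31.
Divisors: 1, 2, 3, 6, 17, 31, 34, 51, 62, 93, 102, 186, 527, 1054, 1581, 3162.
Check each in increasing order: 2086^1 ≡ 2086;  2086^2 ≡ 2271;  2086^3 ≡ 2295;  2086^6 ≡ 630;  2086^17 ≡ 1989;  2086^31 ≡ 2989;  2086^34 ≡ 2371;  2086^51 ≡ 3049;  2086^62 ≡ 1809;  2086^93 ≡ 1534;  2086^102 ≡ 344;  2086^186 ≡ 3047;  2086^527 ≡ 536;  2086^1054 ≡ 2626;  2086^1581 ≡ 1.
Smallest exponent giving 1 is 1581.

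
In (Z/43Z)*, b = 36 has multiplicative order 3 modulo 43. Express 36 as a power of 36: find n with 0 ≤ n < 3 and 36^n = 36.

Successive powers of 36 modulo 43:
  36^0=1  36^1=36
So 36^1 ≡ 36 (mod 43), giving n = 1.

1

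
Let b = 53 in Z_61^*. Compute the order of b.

The order of 53 must divide p − 1 = 60 = 2^2 · 3 · 5.
Divisors: 1, 2, 3, 4, 5, 6, 10, 12, 15, 20, 30, 60.
Check each in increasing order: 53^1 ≡ 53;  53^2 ≡ 3;  53^3 ≡ 37;  53^4 ≡ 9;  53^5 ≡ 50;  53^6 ≡ 27;  53^10 ≡ 60;  53^12 ≡ 58;  53^15 ≡ 11;  53^20 ≡ 1.
Smallest exponent giving 1 is 20.

20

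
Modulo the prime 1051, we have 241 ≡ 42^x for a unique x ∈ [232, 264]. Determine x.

246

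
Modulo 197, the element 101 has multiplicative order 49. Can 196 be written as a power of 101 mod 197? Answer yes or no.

196 ∈ ⟨101⟩ iff 196^49 ≡ 1 (mod 197), since |⟨101⟩| = 49.
196^49 mod 197 = 196.
Since 196 ≠ 1, 196 does not lie in the subgroup.

no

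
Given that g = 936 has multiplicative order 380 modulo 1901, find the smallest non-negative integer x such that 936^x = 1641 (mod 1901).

90

Baby-step giant-step with m = ceil(sqrt(380)) = 20.
Baby table (936^j mod 1901 for j=0..19):
  0:1  1:936  2:1636  3:991  4:1789  5:1624  6:1165  7:1167
  8:1138  9:608  10:689  11:465  12:1812  13:340  14:773  15:1148
  16:463  17:1841  18:870  19:692
Giant step factor: 936^(-20) ≡ 1229 (mod 1901).
Scan 1641·1229^i mod 1901 for i = 0, 1, …:
  i=0: 1641   i=1: 1729   i=2: 1524   i=3: 511
  i=4: 689
Match at i=4, j=10: x = 4·20 + 10 = 90.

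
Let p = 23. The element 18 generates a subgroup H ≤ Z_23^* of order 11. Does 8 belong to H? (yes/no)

yes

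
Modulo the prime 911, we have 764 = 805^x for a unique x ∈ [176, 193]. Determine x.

193

Compute 805^176 mod 911 = 513, then multiply by 805 repeatedly:
  805^176=513  805^177=282  805^178=171  805^179=94  805^180=57
  805^181=335  805^182=19  805^183=719  805^184=310  805^185=847
  805^186=407  805^187=586  805^188=743  805^189=499  805^190=855
  805^191=470  805^192=285  805^193=764
Found 764 at exponent 193.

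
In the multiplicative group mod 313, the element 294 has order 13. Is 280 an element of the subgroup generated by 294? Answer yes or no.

⟨294⟩ has order 13; its elements mod 313 are {1, 27, 44, 48, 58, 103, 113, 150, 234, 249, 277, 280, 294}.
280 is in this set.

yes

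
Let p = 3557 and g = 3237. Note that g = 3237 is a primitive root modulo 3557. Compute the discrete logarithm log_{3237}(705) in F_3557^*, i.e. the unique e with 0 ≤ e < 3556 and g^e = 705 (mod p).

Baby-step giant-step with m = ceil(sqrt(3556)) = 60.
Baby table (3237^j mod 3557 for j=0..59):
  0:1  1:3237  2:2804  3:2641  4:1446  5:3247  6:3161  7:2225
  8:2957  9:3479  10:61  11:1822  12:308  13:1036  14:2838  15:2432
  16:743  17:559  18:2527  19:2356  20:164  21:875  22:1003  23:2727
  24:2382  25:2515  26:2639  27:2086  28:1196  29:1436  30:2890  31:20
  32:714  33:2725  34:3022  35:464  36:914  37:2751  38:1816  39:2228
  40:1997  41:1220  42:870  43:2603  44:2935  45:3405  46:2399  47:632
  48:509  49:742  50:879  51:3280  52:3272  53:2275  54:1185  55:1399
  56:502  57:2982  58:2593  59:2578
Giant step factor: 3237^(-60) ≡ 256 (mod 3557).
Scan 705·256^i mod 3557 for i = 0, 1, …:
  i=0: 705   i=1: 2630   i=2: 1007   i=3: 1688
  i=4: 1731   i=5: 2068   i=6: 2972   i=7: 3191
  i=8: 2343   i=9: 2232     …   i=19: 851
  i=20: 879
Match at i=20, j=50: e = 20·60 + 50 = 1250.

1250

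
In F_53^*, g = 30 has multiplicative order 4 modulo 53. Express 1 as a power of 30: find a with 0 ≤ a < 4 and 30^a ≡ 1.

Successive powers of 30 modulo 53:
  30^0=1
So 30^0 ≡ 1 (mod 53), giving a = 0.

0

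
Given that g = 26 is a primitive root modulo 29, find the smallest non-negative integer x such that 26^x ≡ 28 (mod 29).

Successive powers of 26 modulo 29:
  26^0=1  26^1=26  26^2=9  26^3=2  26^4=23  26^5=18
  26^6=4  26^7=17  26^8=7  26^9=8  26^10=5  26^11=14
  26^12=16  26^13=10  26^14=28
So 26^14 ≡ 28 (mod 29), giving x = 14.

14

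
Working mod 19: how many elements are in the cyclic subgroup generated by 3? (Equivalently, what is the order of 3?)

18

The order of 3 must divide p − 1 = 18 = 2 · 3^2.
Divisors: 1, 2, 3, 6, 9, 18.
Check each in increasing order: 3^1 ≡ 3;  3^2 ≡ 9;  3^3 ≡ 8;  3^6 ≡ 7;  3^9 ≡ 18;  3^18 ≡ 1.
Smallest exponent giving 1 is 18.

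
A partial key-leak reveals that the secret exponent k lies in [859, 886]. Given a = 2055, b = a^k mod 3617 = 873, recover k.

Compute 2055^859 mod 3617 = 1618, then multiply by 2055 repeatedly:
  2055^859=1618  2055^860=967  2055^861=1452  2055^862=3452  2055^863=923
  2055^864=1457  2055^865=2876  2055^866=2  2055^867=493  2055^868=355
  2055^869=2508  2055^870=3332  2055^871=279  2055^872=1859  2055^873=693
  2055^874=2634  2055^875=1838  2055^876=942  2055^877=715  2055^878=823
  2055^879=2126  2055^880=3211  2055^881=1197  2055^882=275  2055^883=873
Found 873 at exponent 883.

883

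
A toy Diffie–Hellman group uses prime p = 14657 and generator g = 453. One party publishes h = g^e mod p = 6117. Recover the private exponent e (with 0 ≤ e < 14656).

12349

Baby-step giant-step with m = ceil(sqrt(14656)) = 122.
Baby table (453^j mod 14657 for j=0..121):
  0:1  1:453  2:11  3:4983  4:121  5:10842  6:1331  7:2006
  8:14641  9:7409  10:14481  11:8214  12:12721  13:2412  14:8018  15:11875
  16:256  17:13369  18:2816  19:489  20:1662  21:5379  22:3625  23:541
  24:10561  25:5951  26:13572  27:6833  28:2722  29:1878  30:628  31:6001
  32:6908  33:7383  34:2703  35:7928  36:419  37:13923  38:4609  39:6583
  40:6728  41:13785  42:723  43:5065  44:7953  45:11744  46:14198  47:11928
  48:9608  49:13952  50:3089  51:6902  52:4665  53:2637  54:7344  55:14350
  56:7499  57:11280  58:9204  59:6824  60:13302  61:1779  62:14409  63:4912
  64:11929  65:10061  66:13963  67:8072  68:7023  69:850  70:3968  71:9350
  72:14334  73:251  74:11104  75:2761  76:4888  77:1057  78:9797  79:11627
  80:5168  81:10641  82:12877  83:14452  84:9734  85:12402  86:4475  87:4509
  88:5254  89:5628  90:13823  91:3280  92:5483  93:6766  94:1685  95:1141
  96:3878  97:12551  98:13344  99:6148  100:214  101:9000  102:2354  103:11058
  104:11237  105:4382  106:6351  107:4231  108:11233  109:2570  110:6307  111:13613
  112:10749  113:3173  114:983  115:5589  116:10813  117:2851  118:1687  119:2047
  120:3900  121:7860
Giant step factor: 453^(-122) ≡ 11482 (mod 14657).
Scan 6117·11482^i mod 14657 for i = 0, 1, …:
  i=0: 6117   i=1: 13707   i=2: 11565   i=3: 11567
  i=4: 5217   i=5: 13092   i=6: 152   i=7: 1081
  i=8: 12220   i=9: 13236     …   i=100: 10357
  i=101: 6833
Match at i=101, j=27: e = 101·122 + 27 = 12349.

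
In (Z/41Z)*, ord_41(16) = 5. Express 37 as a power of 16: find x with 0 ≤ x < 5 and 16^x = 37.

Successive powers of 16 modulo 41:
  16^0=1  16^1=16  16^2=10  16^3=37
So 16^3 ≡ 37 (mod 41), giving x = 3.

3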